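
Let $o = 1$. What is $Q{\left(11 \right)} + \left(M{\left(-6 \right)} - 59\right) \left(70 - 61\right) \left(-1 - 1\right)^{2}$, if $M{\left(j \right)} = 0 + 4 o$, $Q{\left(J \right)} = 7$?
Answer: $-1973$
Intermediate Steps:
$M{\left(j \right)} = 4$ ($M{\left(j \right)} = 0 + 4 \cdot 1 = 0 + 4 = 4$)
$Q{\left(11 \right)} + \left(M{\left(-6 \right)} - 59\right) \left(70 - 61\right) \left(-1 - 1\right)^{2} = 7 + \left(4 - 59\right) \left(70 - 61\right) \left(-1 - 1\right)^{2} = 7 + \left(-55\right) 9 \left(-2\right)^{2} = 7 - 1980 = -1973$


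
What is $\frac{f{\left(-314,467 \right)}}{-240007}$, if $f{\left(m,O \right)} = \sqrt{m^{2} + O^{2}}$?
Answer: $- \frac{\sqrt{316685}}{240007} \approx -0.0023447$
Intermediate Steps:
$f{\left(m,O \right)} = \sqrt{O^{2} + m^{2}}$
$\frac{f{\left(-314,467 \right)}}{-240007} = \frac{\sqrt{467^{2} + \left(-314\right)^{2}}}{-240007} = \sqrt{218089 + 98596} \left(- \frac{1}{240007}\right) = \sqrt{316685} \left(- \frac{1}{240007}\right) = - \frac{\sqrt{316685}}{240007}$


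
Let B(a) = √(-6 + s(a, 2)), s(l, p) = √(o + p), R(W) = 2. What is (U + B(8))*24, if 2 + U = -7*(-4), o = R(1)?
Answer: 624 + 48*I ≈ 624.0 + 48.0*I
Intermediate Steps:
o = 2
s(l, p) = √(2 + p)
U = 26 (U = -2 - 7*(-4) = -2 + 28 = 26)
B(a) = 2*I (B(a) = √(-6 + √(2 + 2)) = √(-6 + √4) = √(-6 + 2) = √(-4) = 2*I)
(U + B(8))*24 = (26 + 2*I)*24 = 624 + 48*I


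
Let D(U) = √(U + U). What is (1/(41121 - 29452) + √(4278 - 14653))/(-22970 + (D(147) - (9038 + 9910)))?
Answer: -20959/10251907479835 - √6/2929116422810 - 20959*I*√415/175711843 - 7*I*√2490/351423686 ≈ -2.0452e-9 - 0.0024309*I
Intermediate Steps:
D(U) = √2*√U (D(U) = √(2*U) = √2*√U)
(1/(41121 - 29452) + √(4278 - 14653))/(-22970 + (D(147) - (9038 + 9910))) = (1/(41121 - 29452) + √(4278 - 14653))/(-22970 + (√2*√147 - (9038 + 9910))) = (1/11669 + √(-10375))/(-22970 + (√2*(7*√3) - 1*18948)) = (1/11669 + 5*I*√415)/(-22970 + (7*√6 - 18948)) = (1/11669 + 5*I*√415)/(-22970 + (-18948 + 7*√6)) = (1/11669 + 5*I*√415)/(-41918 + 7*√6)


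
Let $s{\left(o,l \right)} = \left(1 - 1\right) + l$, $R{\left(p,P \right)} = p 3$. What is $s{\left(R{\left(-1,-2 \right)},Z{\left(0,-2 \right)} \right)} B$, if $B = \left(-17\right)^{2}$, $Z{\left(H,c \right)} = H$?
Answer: $0$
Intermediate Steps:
$R{\left(p,P \right)} = 3 p$
$B = 289$
$s{\left(o,l \right)} = l$ ($s{\left(o,l \right)} = 0 + l = l$)
$s{\left(R{\left(-1,-2 \right)},Z{\left(0,-2 \right)} \right)} B = 0 \cdot 289 = 0$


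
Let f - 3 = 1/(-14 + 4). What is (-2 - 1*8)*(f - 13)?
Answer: 101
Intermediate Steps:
f = 29/10 (f = 3 + 1/(-14 + 4) = 3 + 1/(-10) = 3 - ⅒ = 29/10 ≈ 2.9000)
(-2 - 1*8)*(f - 13) = (-2 - 1*8)*(29/10 - 13) = (-2 - 8)*(-101/10) = -10*(-101/10) = 101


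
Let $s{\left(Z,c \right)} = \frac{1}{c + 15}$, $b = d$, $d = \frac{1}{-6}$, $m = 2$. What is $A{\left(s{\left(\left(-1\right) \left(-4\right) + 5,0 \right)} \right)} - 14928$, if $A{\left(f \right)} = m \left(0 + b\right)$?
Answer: $- \frac{44785}{3} \approx -14928.0$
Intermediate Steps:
$d = - \frac{1}{6} \approx -0.16667$
$b = - \frac{1}{6} \approx -0.16667$
$s{\left(Z,c \right)} = \frac{1}{15 + c}$
$A{\left(f \right)} = - \frac{1}{3}$ ($A{\left(f \right)} = 2 \left(0 - \frac{1}{6}\right) = 2 \left(- \frac{1}{6}\right) = - \frac{1}{3}$)
$A{\left(s{\left(\left(-1\right) \left(-4\right) + 5,0 \right)} \right)} - 14928 = - \frac{1}{3} - 14928 = - \frac{44785}{3}$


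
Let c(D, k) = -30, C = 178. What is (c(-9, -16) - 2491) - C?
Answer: -2699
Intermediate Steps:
(c(-9, -16) - 2491) - C = (-30 - 2491) - 1*178 = -2521 - 178 = -2699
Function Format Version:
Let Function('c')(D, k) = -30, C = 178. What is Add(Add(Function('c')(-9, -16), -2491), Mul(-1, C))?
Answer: -2699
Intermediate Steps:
Add(Add(Function('c')(-9, -16), -2491), Mul(-1, C)) = Add(Add(-30, -2491), Mul(-1, 178)) = Add(-2521, -178) = -2699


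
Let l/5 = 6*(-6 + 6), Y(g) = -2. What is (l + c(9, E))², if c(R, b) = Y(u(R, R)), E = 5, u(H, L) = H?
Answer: 4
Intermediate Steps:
c(R, b) = -2
l = 0 (l = 5*(6*(-6 + 6)) = 5*(6*0) = 5*0 = 0)
(l + c(9, E))² = (0 - 2)² = (-2)² = 4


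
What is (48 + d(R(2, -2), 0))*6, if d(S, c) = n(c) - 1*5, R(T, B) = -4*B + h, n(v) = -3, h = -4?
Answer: 240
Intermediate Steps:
R(T, B) = -4 - 4*B (R(T, B) = -4*B - 4 = -4 - 4*B)
d(S, c) = -8 (d(S, c) = -3 - 1*5 = -3 - 5 = -8)
(48 + d(R(2, -2), 0))*6 = (48 - 8)*6 = 40*6 = 240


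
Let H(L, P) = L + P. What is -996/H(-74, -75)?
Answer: 996/149 ≈ 6.6846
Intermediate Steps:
-996/H(-74, -75) = -996/(-74 - 75) = -996/(-149) = -996*(-1/149) = 996/149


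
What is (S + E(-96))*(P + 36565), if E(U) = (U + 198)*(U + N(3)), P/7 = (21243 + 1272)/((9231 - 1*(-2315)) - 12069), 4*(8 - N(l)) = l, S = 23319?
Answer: 270576869685/523 ≈ 5.1736e+8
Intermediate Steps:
N(l) = 8 - l/4
P = -157605/523 (P = 7*((21243 + 1272)/((9231 - 1*(-2315)) - 12069)) = 7*(22515/((9231 + 2315) - 12069)) = 7*(22515/(11546 - 12069)) = 7*(22515/(-523)) = 7*(22515*(-1/523)) = 7*(-22515/523) = -157605/523 ≈ -301.35)
E(U) = (198 + U)*(29/4 + U) (E(U) = (U + 198)*(U + (8 - 1/4*3)) = (198 + U)*(U + (8 - 3/4)) = (198 + U)*(U + 29/4) = (198 + U)*(29/4 + U))
(S + E(-96))*(P + 36565) = (23319 + (2871/2 + (-96)**2 + (821/4)*(-96)))*(-157605/523 + 36565) = (23319 + (2871/2 + 9216 - 19704))*(18965890/523) = (23319 - 18105/2)*(18965890/523) = (28533/2)*(18965890/523) = 270576869685/523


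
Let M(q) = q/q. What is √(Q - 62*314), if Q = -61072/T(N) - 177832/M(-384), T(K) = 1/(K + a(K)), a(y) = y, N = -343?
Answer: 2*√10424523 ≈ 6457.4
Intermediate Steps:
M(q) = 1
T(K) = 1/(2*K) (T(K) = 1/(K + K) = 1/(2*K))
Q = 41717560 (Q = -61072/((½)/(-343)) - 177832/1 = -61072/((½)*(-1/343)) - 177832*1 = -61072/(-1/686) - 177832 = -61072*(-686) - 177832 = 41895392 - 177832 = 41717560)
√(Q - 62*314) = √(41717560 - 62*314) = √(41717560 - 19468) = √41698092 = 2*√10424523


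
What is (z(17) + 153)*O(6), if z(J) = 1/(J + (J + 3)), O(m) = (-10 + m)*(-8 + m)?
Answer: 45296/37 ≈ 1224.2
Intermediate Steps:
z(J) = 1/(3 + 2*J) (z(J) = 1/(J + (3 + J)) = 1/(3 + 2*J))
(z(17) + 153)*O(6) = (1/(3 + 2*17) + 153)*(80 + 6² - 18*6) = (1/(3 + 34) + 153)*(80 + 36 - 108) = (1/37 + 153)*8 = (5662/37)*8 = 45296/37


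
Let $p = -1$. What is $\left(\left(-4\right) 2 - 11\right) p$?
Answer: $19$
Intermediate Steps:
$\left(\left(-4\right) 2 - 11\right) p = \left(\left(-4\right) 2 - 11\right) \left(-1\right) = \left(-8 - 11\right) \left(-1\right) = \left(-19\right) \left(-1\right) = 19$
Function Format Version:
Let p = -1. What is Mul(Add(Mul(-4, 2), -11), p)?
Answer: 19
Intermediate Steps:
Mul(Add(Mul(-4, 2), -11), p) = Mul(Add(Mul(-4, 2), -11), -1) = Mul(Add(-8, -11), -1) = Mul(-19, -1) = 19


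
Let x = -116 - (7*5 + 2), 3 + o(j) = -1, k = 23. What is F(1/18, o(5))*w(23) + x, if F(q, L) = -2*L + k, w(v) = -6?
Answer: -339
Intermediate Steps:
o(j) = -4 (o(j) = -3 - 1 = -4)
F(q, L) = 23 - 2*L (F(q, L) = -2*L + 23 = 23 - 2*L)
x = -153 (x = -116 - (35 + 2) = -116 - 1*37 = -116 - 37 = -153)
F(1/18, o(5))*w(23) + x = (23 - 2*(-4))*(-6) - 153 = (23 + 8)*(-6) - 153 = 31*(-6) - 153 = -186 - 153 = -339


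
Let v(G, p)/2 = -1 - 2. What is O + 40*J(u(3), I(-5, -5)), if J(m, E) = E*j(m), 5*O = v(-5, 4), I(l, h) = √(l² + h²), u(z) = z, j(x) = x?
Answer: -6/5 + 600*√2 ≈ 847.33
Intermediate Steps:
v(G, p) = -6 (v(G, p) = 2*(-1 - 2) = 2*(-3) = -6)
I(l, h) = √(h² + l²)
O = -6/5 (O = (⅕)*(-6) = -6/5 ≈ -1.2000)
J(m, E) = E*m
O + 40*J(u(3), I(-5, -5)) = -6/5 + 40*(√((-5)² + (-5)²)*3) = -6/5 + 40*(√(25 + 25)*3) = -6/5 + 40*(√50*3) = -6/5 + 40*((5*√2)*3) = -6/5 + 40*(15*√2) = -6/5 + 600*√2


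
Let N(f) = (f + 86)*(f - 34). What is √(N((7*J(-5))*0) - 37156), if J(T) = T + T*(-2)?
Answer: 4*I*√2505 ≈ 200.2*I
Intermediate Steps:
J(T) = -T (J(T) = T - 2*T = -T)
N(f) = (-34 + f)*(86 + f) (N(f) = (86 + f)*(-34 + f) = (-34 + f)*(86 + f))
√(N((7*J(-5))*0) - 37156) = √((-2924 + ((7*(-1*(-5)))*0)² + 52*((7*(-1*(-5)))*0)) - 37156) = √((-2924 + ((7*5)*0)² + 52*((7*5)*0)) - 37156) = √((-2924 + (35*0)² + 52*(35*0)) - 37156) = √((-2924 + 0² + 52*0) - 37156) = √((-2924 + 0 + 0) - 37156) = √(-2924 - 37156) = √(-40080) = 4*I*√2505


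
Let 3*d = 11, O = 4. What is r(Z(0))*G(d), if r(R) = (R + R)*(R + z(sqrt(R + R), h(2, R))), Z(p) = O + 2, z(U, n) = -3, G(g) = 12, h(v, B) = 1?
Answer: 432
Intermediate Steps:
d = 11/3 (d = (1/3)*11 = 11/3 ≈ 3.6667)
Z(p) = 6 (Z(p) = 4 + 2 = 6)
r(R) = 2*R*(-3 + R) (r(R) = (R + R)*(R - 3) = (2*R)*(-3 + R) = 2*R*(-3 + R))
r(Z(0))*G(d) = (2*6*(-3 + 6))*12 = (2*6*3)*12 = 36*12 = 432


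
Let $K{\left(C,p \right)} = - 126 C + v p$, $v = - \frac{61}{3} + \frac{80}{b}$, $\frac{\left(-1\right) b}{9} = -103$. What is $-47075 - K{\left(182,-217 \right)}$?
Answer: $- \frac{26453434}{927} \approx -28537.0$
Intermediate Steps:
$b = 927$ ($b = \left(-9\right) \left(-103\right) = 927$)
$v = - \frac{18769}{927}$ ($v = - \frac{61}{3} + \frac{80}{927} = - \frac{18769}{927} \approx -20.247$)
$K{\left(C,p \right)} = - 126 C - \frac{18769 p}{927}$
$-47075 - K{\left(182,-217 \right)} = -47075 - \left(\left(-126\right) 182 - - \frac{4072873}{927}\right) = -47075 - \left(-22932 + \frac{4072873}{927}\right) = -47075 - - \frac{17185091}{927} = -47075 + \frac{17185091}{927} = - \frac{26453434}{927}$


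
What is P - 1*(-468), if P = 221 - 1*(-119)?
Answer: 808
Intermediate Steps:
P = 340 (P = 221 + 119 = 340)
P - 1*(-468) = 340 - 1*(-468) = 340 + 468 = 808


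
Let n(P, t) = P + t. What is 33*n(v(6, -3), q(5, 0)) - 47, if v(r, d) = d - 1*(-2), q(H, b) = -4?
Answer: -212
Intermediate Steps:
v(r, d) = 2 + d (v(r, d) = d + 2 = 2 + d)
33*n(v(6, -3), q(5, 0)) - 47 = 33*((2 - 3) - 4) - 47 = 33*(-1 - 4) - 47 = 33*(-5) - 47 = -165 - 47 = -212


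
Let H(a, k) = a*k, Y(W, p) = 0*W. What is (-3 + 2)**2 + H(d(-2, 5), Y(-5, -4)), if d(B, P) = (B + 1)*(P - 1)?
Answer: 1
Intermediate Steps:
d(B, P) = (1 + B)*(-1 + P)
Y(W, p) = 0
(-3 + 2)**2 + H(d(-2, 5), Y(-5, -4)) = (-3 + 2)**2 + (-1 + 5 - 1*(-2) - 2*5)*0 = (-1)**2 + (-1 + 5 + 2 - 10)*0 = 1 - 4*0 = 1 + 0 = 1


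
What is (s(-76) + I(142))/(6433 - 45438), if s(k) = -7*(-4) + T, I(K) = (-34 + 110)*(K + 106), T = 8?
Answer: -18884/39005 ≈ -0.48414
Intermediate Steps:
I(K) = 8056 + 76*K (I(K) = 76*(106 + K) = 8056 + 76*K)
s(k) = 36 (s(k) = -7*(-4) + 8 = 28 + 8 = 36)
(s(-76) + I(142))/(6433 - 45438) = (36 + (8056 + 76*142))/(6433 - 45438) = (36 + (8056 + 10792))/(-39005) = (36 + 18848)*(-1/39005) = 18884*(-1/39005) = -18884/39005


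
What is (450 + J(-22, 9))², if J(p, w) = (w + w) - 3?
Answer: 216225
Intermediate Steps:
J(p, w) = -3 + 2*w (J(p, w) = 2*w - 3 = -3 + 2*w)
(450 + J(-22, 9))² = (450 + (-3 + 2*9))² = (450 + (-3 + 18))² = (450 + 15)² = 465² = 216225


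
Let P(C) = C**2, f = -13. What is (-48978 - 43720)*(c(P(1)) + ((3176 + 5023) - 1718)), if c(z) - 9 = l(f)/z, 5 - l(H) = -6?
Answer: -602629698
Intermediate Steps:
l(H) = 11 (l(H) = 5 - 1*(-6) = 5 + 6 = 11)
c(z) = 9 + 11/z
(-48978 - 43720)*(c(P(1)) + ((3176 + 5023) - 1718)) = (-48978 - 43720)*((9 + 11/(1**2)) + ((3176 + 5023) - 1718)) = -92698*((9 + 11/1) + (8199 - 1718)) = -92698*((9 + 11*1) + 6481) = -92698*((9 + 11) + 6481) = -92698*(20 + 6481) = -92698*6501 = -602629698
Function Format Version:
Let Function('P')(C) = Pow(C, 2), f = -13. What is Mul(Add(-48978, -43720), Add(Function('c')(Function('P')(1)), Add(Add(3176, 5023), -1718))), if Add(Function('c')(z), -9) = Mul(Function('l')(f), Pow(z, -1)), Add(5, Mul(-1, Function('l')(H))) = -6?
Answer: -602629698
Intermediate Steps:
Function('l')(H) = 11 (Function('l')(H) = Add(5, Mul(-1, -6)) = Add(5, 6) = 11)
Function('c')(z) = Add(9, Mul(11, Pow(z, -1)))
Mul(Add(-48978, -43720), Add(Function('c')(Function('P')(1)), Add(Add(3176, 5023), -1718))) = Mul(Add(-48978, -43720), Add(Add(9, Mul(11, Pow(Pow(1, 2), -1))), Add(Add(3176, 5023), -1718))) = Mul(-92698, Add(Add(9, Mul(11, Pow(1, -1))), Add(8199, -1718))) = Mul(-92698, Add(Add(9, Mul(11, 1)), 6481)) = Mul(-92698, Add(Add(9, 11), 6481)) = Mul(-92698, Add(20, 6481)) = Mul(-92698, 6501) = -602629698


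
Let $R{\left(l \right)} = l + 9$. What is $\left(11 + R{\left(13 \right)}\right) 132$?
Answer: $4356$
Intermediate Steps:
$R{\left(l \right)} = 9 + l$
$\left(11 + R{\left(13 \right)}\right) 132 = \left(11 + \left(9 + 13\right)\right) 132 = \left(11 + 22\right) 132 = 33 \cdot 132 = 4356$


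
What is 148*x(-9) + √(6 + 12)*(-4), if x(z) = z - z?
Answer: -12*√2 ≈ -16.971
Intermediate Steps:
x(z) = 0
148*x(-9) + √(6 + 12)*(-4) = 148*0 + √(6 + 12)*(-4) = 0 + √18*(-4) = 0 + (3*√2)*(-4) = 0 - 12*√2 = -12*√2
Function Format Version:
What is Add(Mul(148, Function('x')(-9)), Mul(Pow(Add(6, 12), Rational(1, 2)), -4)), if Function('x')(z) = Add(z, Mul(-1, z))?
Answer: Mul(-12, Pow(2, Rational(1, 2))) ≈ -16.971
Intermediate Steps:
Function('x')(z) = 0
Add(Mul(148, Function('x')(-9)), Mul(Pow(Add(6, 12), Rational(1, 2)), -4)) = Add(Mul(148, 0), Mul(Pow(Add(6, 12), Rational(1, 2)), -4)) = Add(0, Mul(Pow(18, Rational(1, 2)), -4)) = Add(0, Mul(Mul(3, Pow(2, Rational(1, 2))), -4)) = Add(0, Mul(-12, Pow(2, Rational(1, 2)))) = Mul(-12, Pow(2, Rational(1, 2)))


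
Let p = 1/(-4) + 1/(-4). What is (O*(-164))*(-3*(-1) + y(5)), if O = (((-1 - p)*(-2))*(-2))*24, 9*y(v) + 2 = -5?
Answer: 52480/3 ≈ 17493.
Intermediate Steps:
y(v) = -7/9 (y(v) = -2/9 + (⅑)*(-5) = -2/9 - 5/9 = -7/9)
p = -½ (p = 1*(-¼) + 1*(-¼) = -¼ - ¼ = -½ ≈ -0.50000)
O = -48 (O = (((-1 - 1*(-½))*(-2))*(-2))*24 = (((-1 + ½)*(-2))*(-2))*24 = (-½*(-2)*(-2))*24 = (1*(-2))*24 = -2*24 = -48)
(O*(-164))*(-3*(-1) + y(5)) = (-48*(-164))*(-3*(-1) - 7/9) = 7872*(3 - 7/9) = 7872*(20/9) = 52480/3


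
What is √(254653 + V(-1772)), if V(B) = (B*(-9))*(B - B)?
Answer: 7*√5197 ≈ 504.63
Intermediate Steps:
V(B) = 0 (V(B) = -9*B*0 = 0)
√(254653 + V(-1772)) = √(254653 + 0) = √254653 = 7*√5197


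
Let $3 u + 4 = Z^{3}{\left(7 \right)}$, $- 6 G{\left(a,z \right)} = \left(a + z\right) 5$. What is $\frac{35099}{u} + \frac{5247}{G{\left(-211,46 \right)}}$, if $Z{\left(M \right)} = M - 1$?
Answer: $\frac{2834673}{5300} \approx 534.84$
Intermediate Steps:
$G{\left(a,z \right)} = - \frac{5 a}{6} - \frac{5 z}{6}$ ($G{\left(a,z \right)} = - \frac{\left(a + z\right) 5}{6} = - \frac{5 a + 5 z}{6} = - \frac{5 a}{6} - \frac{5 z}{6}$)
$Z{\left(M \right)} = -1 + M$
$u = \frac{212}{3}$ ($u = - \frac{4}{3} + \frac{\left(-1 + 7\right)^{3}}{3} = - \frac{4}{3} + \frac{6^{3}}{3} = - \frac{4}{3} + \frac{1}{3} \cdot 216 = - \frac{4}{3} + 72 = \frac{212}{3} \approx 70.667$)
$\frac{35099}{u} + \frac{5247}{G{\left(-211,46 \right)}} = \frac{35099}{\frac{212}{3}} + \frac{5247}{\left(- \frac{5}{6}\right) \left(-211\right) - \frac{115}{3}} = 35099 \cdot \frac{3}{212} + \frac{5247}{\frac{1055}{6} - \frac{115}{3}} = \frac{105297}{212} + \frac{5247}{\frac{275}{2}} = \frac{105297}{212} + 5247 \cdot \frac{2}{275} = \frac{105297}{212} + \frac{954}{25} = \frac{2834673}{5300}$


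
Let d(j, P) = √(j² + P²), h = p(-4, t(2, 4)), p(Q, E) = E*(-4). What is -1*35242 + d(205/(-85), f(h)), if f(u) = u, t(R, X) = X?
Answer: -35242 + √75665/17 ≈ -35226.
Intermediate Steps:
p(Q, E) = -4*E
h = -16 (h = -4*4 = -16)
d(j, P) = √(P² + j²)
-1*35242 + d(205/(-85), f(h)) = -1*35242 + √((-16)² + (205/(-85))²) = -35242 + √(256 + (205*(-1/85))²) = -35242 + √(256 + (-41/17)²) = -35242 + √(256 + 1681/289) = -35242 + √(75665/289) = -35242 + √75665/17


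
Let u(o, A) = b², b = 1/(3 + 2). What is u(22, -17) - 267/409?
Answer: -6266/10225 ≈ -0.61281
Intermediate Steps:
b = ⅕ (b = 1/5 = ⅕ ≈ 0.20000)
u(o, A) = 1/25 (u(o, A) = (⅕)² = 1/25)
u(22, -17) - 267/409 = 1/25 - 267/409 = -6266/10225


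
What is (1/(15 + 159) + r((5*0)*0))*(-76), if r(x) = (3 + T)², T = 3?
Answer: -238070/87 ≈ -2736.4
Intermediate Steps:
r(x) = 36 (r(x) = (3 + 3)² = 6² = 36)
(1/(15 + 159) + r((5*0)*0))*(-76) = (1/(15 + 159) + 36)*(-76) = (1/174 + 36)*(-76) = (6265/174)*(-76) = -238070/87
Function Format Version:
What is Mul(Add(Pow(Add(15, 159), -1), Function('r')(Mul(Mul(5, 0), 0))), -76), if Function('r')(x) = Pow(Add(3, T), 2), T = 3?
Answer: Rational(-238070, 87) ≈ -2736.4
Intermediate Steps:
Function('r')(x) = 36 (Function('r')(x) = Pow(Add(3, 3), 2) = Pow(6, 2) = 36)
Mul(Add(Pow(Add(15, 159), -1), Function('r')(Mul(Mul(5, 0), 0))), -76) = Mul(Add(Pow(Add(15, 159), -1), 36), -76) = Mul(Add(Pow(174, -1), 36), -76) = Mul(Add(Rational(1, 174), 36), -76) = Mul(Rational(6265, 174), -76) = Rational(-238070, 87)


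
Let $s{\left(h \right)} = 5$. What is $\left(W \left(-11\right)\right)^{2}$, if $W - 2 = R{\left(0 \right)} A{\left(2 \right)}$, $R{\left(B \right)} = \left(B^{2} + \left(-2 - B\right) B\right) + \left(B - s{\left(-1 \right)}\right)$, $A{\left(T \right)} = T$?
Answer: $7744$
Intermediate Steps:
$R{\left(B \right)} = -5 + B + B^{2} + B \left(-2 - B\right)$ ($R{\left(B \right)} = \left(B^{2} + \left(-2 - B\right) B\right) + \left(B - 5\right) = \left(B^{2} + B \left(-2 - B\right)\right) + \left(B - 5\right) = \left(B^{2} + B \left(-2 - B\right)\right) + \left(-5 + B\right) = -5 + B + B^{2} + B \left(-2 - B\right)$)
$W = -8$ ($W = 2 + \left(-5 - 0\right) 2 = 2 + \left(-5 + 0\right) 2 = 2 - 10 = -8$)
$\left(W \left(-11\right)\right)^{2} = \left(\left(-8\right) \left(-11\right)\right)^{2} = 88^{2} = 7744$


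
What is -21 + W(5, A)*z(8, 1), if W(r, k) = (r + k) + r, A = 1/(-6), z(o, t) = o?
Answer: 173/3 ≈ 57.667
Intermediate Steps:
A = -1/6 ≈ -0.16667
W(r, k) = k + 2*r (W(r, k) = (k + r) + r = k + 2*r)
-21 + W(5, A)*z(8, 1) = -21 + (-1/6 + 2*5)*8 = -21 + (-1/6 + 10)*8 = -21 + (59/6)*8 = -21 + 236/3 = 173/3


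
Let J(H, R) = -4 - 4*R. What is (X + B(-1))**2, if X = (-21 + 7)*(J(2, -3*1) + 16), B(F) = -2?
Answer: 114244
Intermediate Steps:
X = -336 (X = (-21 + 7)*((-4 - (-12)) + 16) = -14*((-4 - 4*(-3)) + 16) = -14*((-4 + 12) + 16) = -14*(8 + 16) = -14*24 = -336)
(X + B(-1))**2 = (-336 - 2)**2 = (-338)**2 = 114244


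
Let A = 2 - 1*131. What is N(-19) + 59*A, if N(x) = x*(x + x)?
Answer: -6889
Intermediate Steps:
A = -129 (A = 2 - 131 = -129)
N(x) = 2*x² (N(x) = x*(2*x) = 2*x²)
N(-19) + 59*A = 2*(-19)² + 59*(-129) = 2*361 - 7611 = 722 - 7611 = -6889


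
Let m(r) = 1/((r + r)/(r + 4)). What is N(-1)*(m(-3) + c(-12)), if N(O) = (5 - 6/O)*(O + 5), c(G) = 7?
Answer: 902/3 ≈ 300.67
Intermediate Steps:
N(O) = (5 + O)*(5 - 6/O) (N(O) = (5 - 6/O)*(5 + O) = (5 + O)*(5 - 6/O))
m(r) = (4 + r)/(2*r) (m(r) = 1/((2*r)/(4 + r)) = 1/(2*r/(4 + r)) = 1*((4 + r)/(2*r)) = (4 + r)/(2*r))
N(-1)*(m(-3) + c(-12)) = (19 - 30/(-1) + 5*(-1))*((1/2)*(4 - 3)/(-3) + 7) = (19 - 30*(-1) - 5)*((1/2)*(-1/3)*1 + 7) = (19 + 30 - 5)*(-1/6 + 7) = 44*(41/6) = 902/3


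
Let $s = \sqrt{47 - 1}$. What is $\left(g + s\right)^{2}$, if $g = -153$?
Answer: $\left(153 - \sqrt{46}\right)^{2} \approx 21380.0$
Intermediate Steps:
$s = \sqrt{46} \approx 6.7823$
$\left(g + s\right)^{2} = \left(-153 + \sqrt{46}\right)^{2}$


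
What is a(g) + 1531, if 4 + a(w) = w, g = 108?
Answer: 1635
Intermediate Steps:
a(w) = -4 + w
a(g) + 1531 = (-4 + 108) + 1531 = 104 + 1531 = 1635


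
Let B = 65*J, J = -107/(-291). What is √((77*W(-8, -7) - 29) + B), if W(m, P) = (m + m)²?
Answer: 2*√417200007/291 ≈ 140.38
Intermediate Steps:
J = 107/291 (J = -107*(-1/291) = 107/291 ≈ 0.36770)
W(m, P) = 4*m² (W(m, P) = (2*m)² = 4*m²)
B = 6955/291 (B = 65*(107/291) = 6955/291 ≈ 23.900)
√((77*W(-8, -7) - 29) + B) = √((77*(4*(-8)²) - 29) + 6955/291) = √((77*(4*64) - 29) + 6955/291) = √((77*256 - 29) + 6955/291) = √((19712 - 29) + 6955/291) = √(19683 + 6955/291) = √(5734708/291) = 2*√417200007/291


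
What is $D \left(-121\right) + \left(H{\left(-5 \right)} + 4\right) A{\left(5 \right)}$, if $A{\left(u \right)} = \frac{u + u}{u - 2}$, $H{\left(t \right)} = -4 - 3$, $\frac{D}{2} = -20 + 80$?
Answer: $-14530$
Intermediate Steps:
$D = 120$ ($D = 2 \left(-20 + 80\right) = 2 \cdot 60 = 120$)
$H{\left(t \right)} = -7$
$A{\left(u \right)} = \frac{2 u}{-2 + u}$
$D \left(-121\right) + \left(H{\left(-5 \right)} + 4\right) A{\left(5 \right)} = 120 \left(-121\right) + \left(-7 + 4\right) 2 \cdot 5 \frac{1}{-2 + 5} = -14520 - 3 \cdot 2 \cdot 5 \cdot \frac{1}{3} = -14520 - 10 = -14530$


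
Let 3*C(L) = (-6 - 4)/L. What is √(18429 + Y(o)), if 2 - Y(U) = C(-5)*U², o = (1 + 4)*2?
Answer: √165279/3 ≈ 135.52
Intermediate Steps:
C(L) = -10/(3*L) (C(L) = ((-6 - 4)/L)/3 = (-10/L)/3 = -10/(3*L))
o = 10 (o = 5*2 = 10)
Y(U) = 2 - 2*U²/3 (Y(U) = 2 - (-10/3/(-5))*U² = 2 - (-10/3*(-⅕))*U² = 2 - 2*U²/3)
√(18429 + Y(o)) = √(18429 + (2 - ⅔*10²)) = √(18429 + (2 - ⅔*100)) = √(18429 + (2 - 200/3)) = √(18429 - 194/3) = √(55093/3) = √165279/3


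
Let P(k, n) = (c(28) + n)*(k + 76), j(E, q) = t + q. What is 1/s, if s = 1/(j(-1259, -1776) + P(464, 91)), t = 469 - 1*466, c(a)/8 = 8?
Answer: 81927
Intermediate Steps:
c(a) = 64 (c(a) = 8*8 = 64)
t = 3 (t = 469 - 466 = 3)
j(E, q) = 3 + q
P(k, n) = (64 + n)*(76 + k) (P(k, n) = (64 + n)*(k + 76) = (64 + n)*(76 + k))
s = 1/81927 (s = 1/((3 - 1776) + (4864 + 64*464 + 76*91 + 464*91)) = 1/(-1773 + (4864 + 29696 + 6916 + 42224)) = 1/(-1773 + 83700) = 1/81927 ≈ 1.2206e-5)
1/s = 1/(1/81927) = 81927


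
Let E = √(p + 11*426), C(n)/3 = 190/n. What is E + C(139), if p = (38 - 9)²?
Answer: 570/139 + √5527 ≈ 78.445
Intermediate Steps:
C(n) = 570/n (C(n) = 3*(190/n) = 570/n)
p = 841 (p = 29² = 841)
E = √5527 (E = √(841 + 11*426) = √(841 + 4686) = √5527 ≈ 74.344)
E + C(139) = √5527 + 570/139 = 570/139 + √5527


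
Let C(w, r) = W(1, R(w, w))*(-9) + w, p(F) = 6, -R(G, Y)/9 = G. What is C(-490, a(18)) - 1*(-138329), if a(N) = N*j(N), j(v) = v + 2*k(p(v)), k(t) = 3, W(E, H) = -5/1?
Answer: 137884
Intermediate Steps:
R(G, Y) = -9*G
W(E, H) = -5 (W(E, H) = -5*1 = -5)
j(v) = 6 + v (j(v) = v + 2*3 = v + 6 = 6 + v)
a(N) = N*(6 + N)
C(w, r) = 45 + w (C(w, r) = -5*(-9) + w = 45 + w)
C(-490, a(18)) - 1*(-138329) = (45 - 490) - 1*(-138329) = -445 + 138329 = 137884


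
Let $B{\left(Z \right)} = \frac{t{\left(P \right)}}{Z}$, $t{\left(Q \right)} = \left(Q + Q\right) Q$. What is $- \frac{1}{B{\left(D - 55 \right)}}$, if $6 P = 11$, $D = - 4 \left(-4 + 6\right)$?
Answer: $\frac{1134}{121} \approx 9.3719$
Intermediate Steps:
$D = -8$ ($D = \left(-4\right) 2 = -8$)
$P = \frac{11}{6}$ ($P = \frac{1}{6} \cdot 11 = \frac{11}{6} \approx 1.8333$)
$t{\left(Q \right)} = 2 Q^{2}$ ($t{\left(Q \right)} = 2 Q Q = 2 Q^{2}$)
$B{\left(Z \right)} = \frac{121}{18 Z}$ ($B{\left(Z \right)} = \frac{2 \left(\frac{11}{6}\right)^{2}}{Z} = \frac{2 \cdot \frac{121}{36}}{Z} = \frac{121}{18 Z}$)
$- \frac{1}{B{\left(D - 55 \right)}} = - \frac{1}{\frac{121}{18} \frac{1}{-8 - 55}} = - \frac{1}{\frac{121}{18} \frac{1}{-63}} = - \frac{1}{\frac{121}{18} \left(- \frac{1}{63}\right)} = - \frac{1}{- \frac{121}{1134}} = \left(-1\right) \left(- \frac{1134}{121}\right) = \frac{1134}{121}$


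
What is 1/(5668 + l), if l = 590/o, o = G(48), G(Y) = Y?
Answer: 24/136327 ≈ 0.00017605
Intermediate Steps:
o = 48
l = 295/24 (l = 590/48 = 590*(1/48) = 295/24 ≈ 12.292)
1/(5668 + l) = 1/(5668 + 295/24) = 1/(136327/24) = 24/136327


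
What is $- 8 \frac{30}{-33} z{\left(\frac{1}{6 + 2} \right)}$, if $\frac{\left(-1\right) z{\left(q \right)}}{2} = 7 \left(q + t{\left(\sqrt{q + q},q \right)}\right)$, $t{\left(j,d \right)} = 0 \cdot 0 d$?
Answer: $- \frac{140}{11} \approx -12.727$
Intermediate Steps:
$t{\left(j,d \right)} = 0$ ($t{\left(j,d \right)} = 0 d = 0$)
$z{\left(q \right)} = - 14 q$ ($z{\left(q \right)} = - 2 \cdot 7 \left(q + 0\right) = - 2 \cdot 7 q = - 14 q$)
$- 8 \frac{30}{-33} z{\left(\frac{1}{6 + 2} \right)} = - 8 \frac{30}{-33} \left(- \frac{14}{6 + 2}\right) = - 8 \cdot 30 \left(- \frac{1}{33}\right) \left(- \frac{14}{8}\right) = \left(-8\right) \left(- \frac{10}{11}\right) \left(\left(-14\right) \frac{1}{8}\right) = \frac{80}{11} \left(- \frac{7}{4}\right) = - \frac{140}{11}$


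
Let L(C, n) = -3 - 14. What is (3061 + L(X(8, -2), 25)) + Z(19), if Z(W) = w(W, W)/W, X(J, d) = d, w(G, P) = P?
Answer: 3045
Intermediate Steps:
Z(W) = 1 (Z(W) = W/W = 1)
L(C, n) = -17
(3061 + L(X(8, -2), 25)) + Z(19) = (3061 - 17) + 1 = 3044 + 1 = 3045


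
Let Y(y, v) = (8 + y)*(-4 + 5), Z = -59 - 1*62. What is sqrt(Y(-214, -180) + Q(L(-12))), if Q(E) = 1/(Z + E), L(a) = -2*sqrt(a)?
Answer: sqrt((-24927 - 824*I*sqrt(3))/(121 + 4*I*sqrt(3))) ≈ 2.0e-5 + 14.353*I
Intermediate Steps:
Z = -121 (Z = -59 - 62 = -121)
Q(E) = 1/(-121 + E)
Y(y, v) = 8 + y (Y(y, v) = (8 + y)*1 = 8 + y)
sqrt(Y(-214, -180) + Q(L(-12))) = sqrt((8 - 214) + 1/(-121 - 4*I*sqrt(3))) = sqrt(-206 + 1/(-121 - 4*I*sqrt(3)))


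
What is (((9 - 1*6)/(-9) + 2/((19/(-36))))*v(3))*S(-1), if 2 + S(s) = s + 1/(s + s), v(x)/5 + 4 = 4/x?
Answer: -32900/171 ≈ -192.40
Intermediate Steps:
v(x) = -20 + 20/x (v(x) = -20 + 5*(4/x) = -20 + 20/x)
S(s) = -2 + s + 1/(2*s) (S(s) = -2 + (s + 1/(s + s)) = -2 + (s + 1/(2*s)) = -2 + s + 1/(2*s))
(((9 - 1*6)/(-9) + 2/((19/(-36))))*v(3))*S(-1) = (((9 - 1*6)/(-9) + 2/((19/(-36))))*(-20 + 20/3))*(-2 - 1 + (½)/(-1)) = (((9 - 6)*(-⅑) + 2/((19*(-1/36))))*(-20 + 20*(⅓)))*(-2 - 1 + (½)*(-1)) = ((3*(-⅑) + 2/(-19/36))*(-20 + 20/3))*(-2 - 1 - ½) = ((-⅓ + 2*(-36/19))*(-40/3))*(-7/2) = ((-⅓ - 72/19)*(-40/3))*(-7/2) = -235/57*(-40/3)*(-7/2) = (9400/171)*(-7/2) = -32900/171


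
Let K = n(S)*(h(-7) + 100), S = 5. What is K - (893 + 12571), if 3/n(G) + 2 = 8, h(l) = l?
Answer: -26835/2 ≈ -13418.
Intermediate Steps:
n(G) = ½ (n(G) = 3/(-2 + 8) = 3/6 = 3*(⅙) = ½)
K = 93/2 (K = (-7 + 100)/2 = (½)*93 = 93/2 ≈ 46.500)
K - (893 + 12571) = 93/2 - (893 + 12571) = 93/2 - 1*13464 = 93/2 - 13464 = -26835/2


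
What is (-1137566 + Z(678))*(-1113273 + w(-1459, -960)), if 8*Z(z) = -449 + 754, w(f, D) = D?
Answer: 10139768773959/8 ≈ 1.2675e+12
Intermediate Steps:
Z(z) = 305/8 (Z(z) = (-449 + 754)/8 = (⅛)*305 = 305/8)
(-1137566 + Z(678))*(-1113273 + w(-1459, -960)) = (-1137566 + 305/8)*(-1113273 - 960) = -9100223/8*(-1114233) = 10139768773959/8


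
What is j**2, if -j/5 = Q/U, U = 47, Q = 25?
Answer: 15625/2209 ≈ 7.0733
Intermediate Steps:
j = -125/47 ≈ -2.6596
j**2 = (-125/47)**2 = 15625/2209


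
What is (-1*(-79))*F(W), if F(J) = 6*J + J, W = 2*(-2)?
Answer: -2212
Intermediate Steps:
W = -4
F(J) = 7*J
(-1*(-79))*F(W) = (-1*(-79))*(7*(-4)) = 79*(-28) = -2212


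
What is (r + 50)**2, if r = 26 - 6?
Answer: 4900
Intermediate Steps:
r = 20
(r + 50)**2 = (20 + 50)**2 = 70**2 = 4900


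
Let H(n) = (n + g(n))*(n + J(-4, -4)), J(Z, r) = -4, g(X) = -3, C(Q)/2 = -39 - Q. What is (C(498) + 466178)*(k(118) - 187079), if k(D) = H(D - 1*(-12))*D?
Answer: 791214925328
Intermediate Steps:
C(Q) = -78 - 2*Q (C(Q) = 2*(-39 - Q) = -78 - 2*Q)
H(n) = (-4 + n)*(-3 + n) (H(n) = (n - 3)*(n - 4) = (-3 + n)*(-4 + n) = (-4 + n)*(-3 + n))
k(D) = D*(-72 + (12 + D)² - 7*D) (k(D) = (12 + (D - 1*(-12))² - 7*(D - 1*(-12)))*D = (12 + (D + 12)² - 7*(D + 12))*D = (12 + (12 + D)² - 7*(12 + D))*D = (12 + (12 + D)² + (-84 - 7*D))*D = (-72 + (12 + D)² - 7*D)*D = D*(-72 + (12 + D)² - 7*D))
(C(498) + 466178)*(k(118) - 187079) = ((-78 - 2*498) + 466178)*(118*(72 + 118² + 17*118) - 187079) = ((-78 - 996) + 466178)*(118*(72 + 13924 + 2006) - 187079) = (-1074 + 466178)*(118*16002 - 187079) = 465104*(1888236 - 187079) = 465104*1701157 = 791214925328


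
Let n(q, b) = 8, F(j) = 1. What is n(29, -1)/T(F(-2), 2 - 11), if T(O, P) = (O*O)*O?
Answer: 8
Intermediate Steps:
T(O, P) = O**3 (T(O, P) = O**2*O = O**3)
n(29, -1)/T(F(-2), 2 - 11) = 8/(1**3) = 8/1 = 8*1 = 8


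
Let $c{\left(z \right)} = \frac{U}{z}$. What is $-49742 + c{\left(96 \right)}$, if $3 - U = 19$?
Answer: $- \frac{298453}{6} \approx -49742.0$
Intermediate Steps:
$U = -16$ ($U = 3 - 19 = -16$)
$c{\left(z \right)} = - \frac{16}{z}$
$-49742 + c{\left(96 \right)} = -49742 - \frac{16}{96} = -49742 - \frac{1}{6} = - \frac{298453}{6}$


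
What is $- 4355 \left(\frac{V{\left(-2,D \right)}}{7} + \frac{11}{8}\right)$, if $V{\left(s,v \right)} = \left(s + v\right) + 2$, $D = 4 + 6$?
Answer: $- \frac{683735}{56} \approx -12210.0$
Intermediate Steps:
$D = 10$
$V{\left(s,v \right)} = 2 + s + v$
$- 4355 \left(\frac{V{\left(-2,D \right)}}{7} + \frac{11}{8}\right) = - 4355 \left(\frac{2 - 2 + 10}{7} + \frac{11}{8}\right) = - 4355 \left(10 \cdot \frac{1}{7} + 11 \cdot \frac{1}{8}\right) = - 4355 \left(\frac{10}{7} + \frac{11}{8}\right) = \left(-4355\right) \frac{157}{56} = - \frac{683735}{56}$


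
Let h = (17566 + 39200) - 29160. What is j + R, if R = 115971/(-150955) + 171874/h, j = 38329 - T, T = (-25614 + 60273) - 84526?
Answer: 183779367837662/2083631865 ≈ 88202.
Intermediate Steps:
T = -49867 (T = 34659 - 84526 = -49867)
j = 88196 (j = 38329 - 1*(-49867) = 38329 + 49867 = 88196)
h = 27606 (h = 56766 - 29160 = 27606)
R = 11371872122/2083631865 (R = 115971/(-150955) + 171874/27606 = 115971*(-1/150955) + 171874*(1/27606) = -115971/150955 + 85937/13803 = 11371872122/2083631865 ≈ 5.4577)
j + R = 88196 + 11371872122/2083631865 = 183779367837662/2083631865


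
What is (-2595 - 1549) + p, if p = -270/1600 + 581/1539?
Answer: -1020367153/246240 ≈ -4143.8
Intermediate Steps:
p = 51407/246240 (p = -270*1/1600 + 581*(1/1539) = -27/160 + 581/1539 = 51407/246240 ≈ 0.20877)
(-2595 - 1549) + p = (-2595 - 1549) + 51407/246240 = -4144 + 51407/246240 = -1020367153/246240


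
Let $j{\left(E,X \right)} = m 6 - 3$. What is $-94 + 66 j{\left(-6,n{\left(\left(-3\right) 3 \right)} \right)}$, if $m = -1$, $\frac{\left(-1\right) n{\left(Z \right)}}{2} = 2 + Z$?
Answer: $-688$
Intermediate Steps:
$n{\left(Z \right)} = -4 - 2 Z$ ($n{\left(Z \right)} = - 2 \left(2 + Z\right) = -4 - 2 Z$)
$j{\left(E,X \right)} = -9$ ($j{\left(E,X \right)} = \left(-1\right) 6 - 3 = -6 - 3 = -9$)
$-94 + 66 j{\left(-6,n{\left(\left(-3\right) 3 \right)} \right)} = -94 + 66 \left(-9\right) = -94 - 594 = -688$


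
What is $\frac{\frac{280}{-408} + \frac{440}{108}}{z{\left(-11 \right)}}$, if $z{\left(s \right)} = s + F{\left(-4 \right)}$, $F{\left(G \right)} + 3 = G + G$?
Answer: $- \frac{1555}{10098} \approx -0.15399$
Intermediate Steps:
$F{\left(G \right)} = -3 + 2 G$ ($F{\left(G \right)} = -3 + \left(G + G\right) = -3 + 2 G$)
$z{\left(s \right)} = -11 + s$ ($z{\left(s \right)} = s + \left(-3 + 2 \left(-4\right)\right) = s - 11 = -11 + s$)
$\frac{\frac{280}{-408} + \frac{440}{108}}{z{\left(-11 \right)}} = \frac{\frac{280}{-408} + \frac{440}{108}}{-11 - 11} = \frac{280 \left(- \frac{1}{408}\right) + 440 \cdot \frac{1}{108}}{-22} = \left(- \frac{35}{51} + \frac{110}{27}\right) \left(- \frac{1}{22}\right) = \frac{1555}{459} \left(- \frac{1}{22}\right) = - \frac{1555}{10098}$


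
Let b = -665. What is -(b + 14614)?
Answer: -13949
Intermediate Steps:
-(b + 14614) = -(-665 + 14614) = -1*13949 = -13949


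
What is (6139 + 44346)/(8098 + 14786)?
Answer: 50485/22884 ≈ 2.2061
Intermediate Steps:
(6139 + 44346)/(8098 + 14786) = 50485/22884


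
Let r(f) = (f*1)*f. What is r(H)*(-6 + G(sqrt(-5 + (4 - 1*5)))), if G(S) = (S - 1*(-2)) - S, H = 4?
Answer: -64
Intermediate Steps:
G(S) = 2 (G(S) = (S + 2) - S = (2 + S) - S = 2)
r(f) = f**2 (r(f) = f*f = f**2)
r(H)*(-6 + G(sqrt(-5 + (4 - 1*5)))) = 4**2*(-6 + 2) = 16*(-4) = -64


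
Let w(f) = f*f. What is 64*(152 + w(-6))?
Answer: 12032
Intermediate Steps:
w(f) = f²
64*(152 + w(-6)) = 64*(152 + (-6)²) = 64*(152 + 36) = 64*188 = 12032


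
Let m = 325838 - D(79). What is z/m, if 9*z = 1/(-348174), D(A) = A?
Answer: -1/1020787326594 ≈ -9.7964e-13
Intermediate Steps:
m = 325759 (m = 325838 - 1*79 = 325838 - 79 = 325759)
z = -1/3133566 (z = (1/9)/(-348174) = (1/9)*(-1/348174) = -1/3133566 ≈ -3.1913e-7)
z/m = -1/3133566/325759 = -1/3133566*1/325759 = -1/1020787326594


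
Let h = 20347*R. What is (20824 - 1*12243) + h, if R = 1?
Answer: 28928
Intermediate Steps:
h = 20347 (h = 20347*1 = 20347)
(20824 - 1*12243) + h = (20824 - 1*12243) + 20347 = (20824 - 12243) + 20347 = 8581 + 20347 = 28928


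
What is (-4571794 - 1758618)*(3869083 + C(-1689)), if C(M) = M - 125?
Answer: -24481406084828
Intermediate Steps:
C(M) = -125 + M
(-4571794 - 1758618)*(3869083 + C(-1689)) = (-4571794 - 1758618)*(3869083 + (-125 - 1689)) = -6330412*(3869083 - 1814) = -6330412*3867269 = -24481406084828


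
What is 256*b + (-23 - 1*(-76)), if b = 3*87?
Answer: 66869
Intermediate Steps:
b = 261
256*b + (-23 - 1*(-76)) = 256*261 + (-23 - 1*(-76)) = 66816 + (-23 + 76) = 66816 + 53 = 66869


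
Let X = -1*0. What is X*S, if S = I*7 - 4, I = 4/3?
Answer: 0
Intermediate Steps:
I = 4/3 (I = 4*(⅓) = 4/3 ≈ 1.3333)
S = 16/3 (S = (4/3)*7 - 4 = 28/3 - 4 = 16/3 ≈ 5.3333)
X = 0
X*S = 0*(16/3) = 0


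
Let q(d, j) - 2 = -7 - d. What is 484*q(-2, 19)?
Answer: -1452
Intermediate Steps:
q(d, j) = -5 - d (q(d, j) = 2 + (-7 - d) = -5 - d)
484*q(-2, 19) = 484*(-5 - 1*(-2)) = 484*(-5 + 2) = 484*(-3) = -1452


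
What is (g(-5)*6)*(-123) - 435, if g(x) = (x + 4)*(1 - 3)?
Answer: -1911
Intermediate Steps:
g(x) = -8 - 2*x (g(x) = (4 + x)*(-2) = -8 - 2*x)
(g(-5)*6)*(-123) - 435 = ((-8 - 2*(-5))*6)*(-123) - 435 = ((-8 + 10)*6)*(-123) - 435 = (2*6)*(-123) - 435 = 12*(-123) - 435 = -1476 - 435 = -1911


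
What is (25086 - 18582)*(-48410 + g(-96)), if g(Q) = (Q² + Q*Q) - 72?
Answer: -195445200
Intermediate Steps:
g(Q) = -72 + 2*Q² (g(Q) = (Q² + Q²) - 72 = 2*Q² - 72 = -72 + 2*Q²)
(25086 - 18582)*(-48410 + g(-96)) = (25086 - 18582)*(-48410 + (-72 + 2*(-96)²)) = 6504*(-48410 + (-72 + 2*9216)) = 6504*(-48410 + (-72 + 18432)) = 6504*(-48410 + 18360) = 6504*(-30050) = -195445200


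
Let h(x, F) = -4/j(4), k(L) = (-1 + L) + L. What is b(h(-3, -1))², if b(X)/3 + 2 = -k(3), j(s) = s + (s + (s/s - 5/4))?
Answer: 441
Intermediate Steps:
k(L) = -1 + 2*L
j(s) = -¼ + 2*s (j(s) = s + (s + (1 - 5*¼)) = s + (s + (1 - 5/4)) = s + (s - ¼) = s + (-¼ + s) = -¼ + 2*s)
h(x, F) = -16/31 (h(x, F) = -4/(-¼ + 2*4) = -4/(-¼ + 8) = -4/31/4 = -4*4/31 = -16/31)
b(X) = -21 (b(X) = -6 + 3*(-(-1 + 2*3)) = -6 + 3*(-(-1 + 6)) = -6 + 3*(-1*5) = -6 + 3*(-5) = -6 - 15 = -21)
b(h(-3, -1))² = (-21)² = 441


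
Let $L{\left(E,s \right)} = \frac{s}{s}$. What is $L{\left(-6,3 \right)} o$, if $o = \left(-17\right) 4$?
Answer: $-68$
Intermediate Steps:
$L{\left(E,s \right)} = 1$
$o = -68$
$L{\left(-6,3 \right)} o = 1 \left(-68\right) = -68$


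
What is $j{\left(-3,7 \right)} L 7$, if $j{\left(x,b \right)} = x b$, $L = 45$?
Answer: $-6615$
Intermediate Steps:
$j{\left(x,b \right)} = b x$
$j{\left(-3,7 \right)} L 7 = 7 \left(-3\right) 45 \cdot 7 = \left(-21\right) 45 \cdot 7 = \left(-945\right) 7 = -6615$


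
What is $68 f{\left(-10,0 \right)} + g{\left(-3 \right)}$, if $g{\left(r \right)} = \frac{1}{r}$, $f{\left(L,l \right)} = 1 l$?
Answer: $- \frac{1}{3} \approx -0.33333$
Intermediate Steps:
$f{\left(L,l \right)} = l$
$68 f{\left(-10,0 \right)} + g{\left(-3 \right)} = 68 \cdot 0 + \frac{1}{-3} = 0 - \frac{1}{3} = - \frac{1}{3}$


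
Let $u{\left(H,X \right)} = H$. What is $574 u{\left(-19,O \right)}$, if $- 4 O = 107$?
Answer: $-10906$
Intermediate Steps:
$O = - \frac{107}{4}$ ($O = \left(- \frac{1}{4}\right) 107 = - \frac{107}{4} \approx -26.75$)
$574 u{\left(-19,O \right)} = 574 \left(-19\right) = -10906$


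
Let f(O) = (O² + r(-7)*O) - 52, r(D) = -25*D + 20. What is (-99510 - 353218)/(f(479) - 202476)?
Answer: -226364/60159 ≈ -3.7628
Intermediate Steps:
r(D) = 20 - 25*D
f(O) = -52 + O² + 195*O (f(O) = (O² + (20 - 25*(-7))*O) - 52 = (O² + (20 + 175)*O) - 52 = (O² + 195*O) - 52 = -52 + O² + 195*O)
(-99510 - 353218)/(f(479) - 202476) = (-99510 - 353218)/((-52 + 479² + 195*479) - 202476) = -452728/((-52 + 229441 + 93405) - 202476) = -452728/(322794 - 202476) = -452728/120318 = -452728*1/120318 = -226364/60159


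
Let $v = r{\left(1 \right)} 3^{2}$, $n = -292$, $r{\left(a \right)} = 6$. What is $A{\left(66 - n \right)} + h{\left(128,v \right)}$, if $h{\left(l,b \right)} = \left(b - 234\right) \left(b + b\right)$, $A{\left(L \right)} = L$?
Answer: $-19082$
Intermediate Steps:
$v = 54$ ($v = 6 \cdot 3^{2} = 6 \cdot 9 = 54$)
$h{\left(l,b \right)} = 2 b \left(-234 + b\right)$ ($h{\left(l,b \right)} = \left(-234 + b\right) 2 b = 2 b \left(-234 + b\right)$)
$A{\left(66 - n \right)} + h{\left(128,v \right)} = \left(66 - -292\right) + 2 \cdot 54 \left(-234 + 54\right) = \left(66 + 292\right) + 2 \cdot 54 \left(-180\right) = 358 - 19440 = -19082$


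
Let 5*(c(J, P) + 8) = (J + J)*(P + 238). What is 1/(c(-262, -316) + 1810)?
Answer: 5/49882 ≈ 0.00010024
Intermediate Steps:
c(J, P) = -8 + 2*J*(238 + P)/5 (c(J, P) = -8 + ((J + J)*(P + 238))/5 = -8 + ((2*J)*(238 + P))/5 = -8 + (2*J*(238 + P))/5 = -8 + 2*J*(238 + P)/5)
1/(c(-262, -316) + 1810) = 1/((-8 + (476/5)*(-262) + (⅖)*(-262)*(-316)) + 1810) = 1/((-8 - 124712/5 + 165584/5) + 1810) = 1/(40832/5 + 1810) = 1/(49882/5) = 5/49882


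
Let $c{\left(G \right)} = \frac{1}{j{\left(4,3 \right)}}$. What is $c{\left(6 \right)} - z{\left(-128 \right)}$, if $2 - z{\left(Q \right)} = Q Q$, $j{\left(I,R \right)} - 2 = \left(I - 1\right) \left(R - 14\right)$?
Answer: $\frac{507841}{31} \approx 16382.0$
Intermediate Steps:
$j{\left(I,R \right)} = 2 + \left(-1 + I\right) \left(-14 + R\right)$ ($j{\left(I,R \right)} = 2 + \left(I - 1\right) \left(R - 14\right) = 2 + \left(-1 + I\right) \left(-14 + R\right)$)
$c{\left(G \right)} = - \frac{1}{31}$ ($c{\left(G \right)} = \frac{1}{16 - 3 - 56 + 4 \cdot 3} = \frac{1}{16 - 3 - 56 + 12} = \frac{1}{-31} = - \frac{1}{31}$)
$z{\left(Q \right)} = 2 - Q^{2}$ ($z{\left(Q \right)} = 2 - Q Q = 2 - Q^{2}$)
$c{\left(6 \right)} - z{\left(-128 \right)} = - \frac{1}{31} - \left(2 - \left(-128\right)^{2}\right) = - \frac{1}{31} - \left(2 - 16384\right) = - \frac{1}{31} - -16382 = - \frac{1}{31} + 16382 = \frac{507841}{31}$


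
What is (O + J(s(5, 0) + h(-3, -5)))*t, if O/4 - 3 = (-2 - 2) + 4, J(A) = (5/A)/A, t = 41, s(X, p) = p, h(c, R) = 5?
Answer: 2501/5 ≈ 500.20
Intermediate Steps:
J(A) = 5/A²
O = 12 (O = 12 + 4*((-2 - 2) + 4) = 12 + 4*(-4 + 4) = 12 + 4*0 = 12 + 0 = 12)
(O + J(s(5, 0) + h(-3, -5)))*t = (12 + 5/(0 + 5)²)*41 = (12 + 5/5²)*41 = (12 + 5*(1/25))*41 = (12 + ⅕)*41 = (61/5)*41 = 2501/5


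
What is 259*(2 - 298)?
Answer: -76664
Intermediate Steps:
259*(2 - 298) = 259*(-296) = -76664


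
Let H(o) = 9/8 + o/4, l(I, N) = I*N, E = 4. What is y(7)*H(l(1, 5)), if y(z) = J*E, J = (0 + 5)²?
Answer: 475/2 ≈ 237.50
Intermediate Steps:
J = 25 (J = 5² = 25)
y(z) = 100 (y(z) = 25*4 = 100)
H(o) = 9/8 + o/4 (H(o) = 9*(⅛) + o*(¼) = 9/8 + o/4)
y(7)*H(l(1, 5)) = 100*(9/8 + (1*5)/4) = 100*(9/8 + (¼)*5) = 100*(9/8 + 5/4) = 100*(19/8) = 475/2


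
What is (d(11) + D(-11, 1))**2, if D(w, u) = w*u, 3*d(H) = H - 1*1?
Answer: 529/9 ≈ 58.778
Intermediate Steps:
d(H) = -1/3 + H/3 (d(H) = (H - 1*1)/3 = (H - 1)/3 = (-1 + H)/3 = -1/3 + H/3)
D(w, u) = u*w
(d(11) + D(-11, 1))**2 = ((-1/3 + (1/3)*11) + 1*(-11))**2 = ((-1/3 + 11/3) - 11)**2 = (10/3 - 11)**2 = (-23/3)**2 = 529/9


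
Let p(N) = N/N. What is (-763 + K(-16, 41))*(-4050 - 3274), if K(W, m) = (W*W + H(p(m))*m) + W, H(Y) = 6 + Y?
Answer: 1728464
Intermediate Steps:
p(N) = 1
K(W, m) = W + W**2 + 7*m (K(W, m) = (W*W + (6 + 1)*m) + W = (W**2 + 7*m) + W = W + W**2 + 7*m)
(-763 + K(-16, 41))*(-4050 - 3274) = (-763 + (-16 + (-16)**2 + 7*41))*(-4050 - 3274) = (-763 + (-16 + 256 + 287))*(-7324) = (-763 + 527)*(-7324) = -236*(-7324) = 1728464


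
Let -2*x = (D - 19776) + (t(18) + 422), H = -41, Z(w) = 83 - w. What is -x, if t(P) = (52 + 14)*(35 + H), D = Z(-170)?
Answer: -19497/2 ≈ -9748.5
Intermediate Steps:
D = 253 (D = 83 - 1*(-170) = 83 + 170 = 253)
t(P) = -396 (t(P) = (52 + 14)*(35 - 41) = 66*(-6) = -396)
x = 19497/2 (x = -((253 - 19776) + (-396 + 422))/2 = -(-19523 + 26)/2 = -1/2*(-19497) = 19497/2 ≈ 9748.5)
-x = -1*19497/2 = -19497/2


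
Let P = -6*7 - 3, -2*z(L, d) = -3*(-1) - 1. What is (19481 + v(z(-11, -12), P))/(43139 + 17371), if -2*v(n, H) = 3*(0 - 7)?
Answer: 38983/121020 ≈ 0.32212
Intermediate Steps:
z(L, d) = -1 (z(L, d) = -(-3*(-1) - 1)/2 = -(3 - 1)/2 = -½*2 = -1)
P = -45 (P = -42 - 3 = -45)
v(n, H) = 21/2 (v(n, H) = -3*(0 - 7)/2 = -3*(-7)/2 = -½*(-21) = 21/2)
(19481 + v(z(-11, -12), P))/(43139 + 17371) = (19481 + 21/2)/(43139 + 17371) = (38983/2)/60510 = (38983/2)*(1/60510) = 38983/121020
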